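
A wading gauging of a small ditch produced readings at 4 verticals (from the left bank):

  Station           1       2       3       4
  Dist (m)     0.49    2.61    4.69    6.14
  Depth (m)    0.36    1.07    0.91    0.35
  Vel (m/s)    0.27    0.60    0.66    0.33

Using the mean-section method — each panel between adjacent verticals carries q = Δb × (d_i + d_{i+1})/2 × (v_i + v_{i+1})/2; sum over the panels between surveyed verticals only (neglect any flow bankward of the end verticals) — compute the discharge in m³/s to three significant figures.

Panel 1-2: Δb = 2.12 m, d̄ = (0.36+1.07)/2 = 0.715, v̄ = (0.27+0.60)/2 = 0.435 → q = 2.12×0.715×0.435 = 0.6594 m³/s
Panel 2-3: Δb = 2.08 m, d̄ = (1.07+0.91)/2 = 0.99, v̄ = (0.60+0.66)/2 = 0.63 → q = 2.08×0.99×0.63 = 1.297 m³/s
Panel 3-4: Δb = 1.45 m, d̄ = (0.91+0.35)/2 = 0.63, v̄ = (0.66+0.33)/2 = 0.495 → q = 1.45×0.63×0.495 = 0.4522 m³/s
Q = Σ q = 2.409 m³/s

2.41 m³/s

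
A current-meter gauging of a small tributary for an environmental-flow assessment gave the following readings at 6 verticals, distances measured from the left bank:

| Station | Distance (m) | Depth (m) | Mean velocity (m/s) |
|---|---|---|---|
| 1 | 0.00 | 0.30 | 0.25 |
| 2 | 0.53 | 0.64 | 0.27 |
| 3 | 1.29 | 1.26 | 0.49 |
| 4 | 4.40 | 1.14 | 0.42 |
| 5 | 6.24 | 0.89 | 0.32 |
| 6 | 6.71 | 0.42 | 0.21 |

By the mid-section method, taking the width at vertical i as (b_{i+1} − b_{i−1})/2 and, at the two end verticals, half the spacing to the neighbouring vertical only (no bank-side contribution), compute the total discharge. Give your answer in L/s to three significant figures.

2860 L/s

w_1 = (0.53 − 0.00)/2 = 0.265 m; q_1 = 0.25 × 0.30 × 0.265 = 0.01988 m³/s
w_2 = (1.29 − 0.00)/2 = 0.645 m; q_2 = 0.27 × 0.64 × 0.645 = 0.1115 m³/s
w_3 = (4.40 − 0.53)/2 = 1.935 m; q_3 = 0.49 × 1.26 × 1.935 = 1.195 m³/s
w_4 = (6.24 − 1.29)/2 = 2.475 m; q_4 = 0.42 × 1.14 × 2.475 = 1.185 m³/s
w_5 = (6.71 − 4.40)/2 = 1.155 m; q_5 = 0.32 × 0.89 × 1.155 = 0.3289 m³/s
w_6 = (6.71 − 6.24)/2 = 0.235 m; q_6 = 0.21 × 0.42 × 0.235 = 0.02073 m³/s
Q = Σ qᵢ = 2.861 m³/s
= 2.861 × 1000 = 2861 L/s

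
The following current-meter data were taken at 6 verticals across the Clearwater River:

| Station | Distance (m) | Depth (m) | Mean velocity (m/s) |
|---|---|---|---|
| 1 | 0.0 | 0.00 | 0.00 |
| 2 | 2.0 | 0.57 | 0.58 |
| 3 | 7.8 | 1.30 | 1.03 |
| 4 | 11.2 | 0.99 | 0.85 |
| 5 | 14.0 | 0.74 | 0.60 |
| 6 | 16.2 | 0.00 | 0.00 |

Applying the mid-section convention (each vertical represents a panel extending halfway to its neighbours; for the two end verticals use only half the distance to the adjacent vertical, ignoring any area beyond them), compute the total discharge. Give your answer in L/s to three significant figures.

w_2 = (7.8 − 0.0)/2 = 3.9 m; q_2 = 0.58 × 0.57 × 3.9 = 1.289 m³/s
w_3 = (11.2 − 2.0)/2 = 4.6 m; q_3 = 1.03 × 1.30 × 4.6 = 6.159 m³/s
w_4 = (14.0 − 7.8)/2 = 3.1 m; q_4 = 0.85 × 0.99 × 3.1 = 2.609 m³/s
w_5 = (16.2 − 11.2)/2 = 2.5 m; q_5 = 0.60 × 0.74 × 2.5 = 1.110 m³/s
Stations 1, 6 contribute zero (depth or velocity is 0).
Q = Σ qᵢ = 11.17 m³/s
= 11.17 × 1000 = 11170 L/s

11200 L/s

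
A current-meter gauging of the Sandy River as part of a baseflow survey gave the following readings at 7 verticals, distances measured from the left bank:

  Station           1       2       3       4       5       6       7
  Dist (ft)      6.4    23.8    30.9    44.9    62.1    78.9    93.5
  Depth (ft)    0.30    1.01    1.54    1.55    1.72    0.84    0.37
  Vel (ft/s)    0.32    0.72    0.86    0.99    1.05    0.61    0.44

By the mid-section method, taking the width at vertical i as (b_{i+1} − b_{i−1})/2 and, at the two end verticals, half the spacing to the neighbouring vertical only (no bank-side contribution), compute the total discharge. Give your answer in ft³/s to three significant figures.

w_1 = (23.8 − 6.4)/2 = 8.7 ft; q_1 = 0.32 × 0.30 × 8.7 = 0.8352 ft³/s
w_2 = (30.9 − 6.4)/2 = 12.25 ft; q_2 = 0.72 × 1.01 × 12.25 = 8.908 ft³/s
w_3 = (44.9 − 23.8)/2 = 10.55 ft; q_3 = 0.86 × 1.54 × 10.55 = 13.97 ft³/s
w_4 = (62.1 − 30.9)/2 = 15.6 ft; q_4 = 0.99 × 1.55 × 15.6 = 23.94 ft³/s
w_5 = (78.9 − 44.9)/2 = 17 ft; q_5 = 1.05 × 1.72 × 17 = 30.70 ft³/s
w_6 = (93.5 − 62.1)/2 = 15.7 ft; q_6 = 0.61 × 0.84 × 15.7 = 8.045 ft³/s
w_7 = (93.5 − 78.9)/2 = 7.3 ft; q_7 = 0.44 × 0.37 × 7.3 = 1.188 ft³/s
Q = Σ qᵢ = 87.59 ft³/s

87.6 ft³/s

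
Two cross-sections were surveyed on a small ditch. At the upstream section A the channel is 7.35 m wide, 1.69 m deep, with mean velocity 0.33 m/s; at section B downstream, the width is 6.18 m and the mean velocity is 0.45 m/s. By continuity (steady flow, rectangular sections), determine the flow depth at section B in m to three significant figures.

1.47 m

Q = A₁V₁ = (7.35×1.69) × 0.33 = 4.099 m³/s
d₂ = Q/(b₂ V₂) = 4.099/(6.18×0.45) = 1.474 m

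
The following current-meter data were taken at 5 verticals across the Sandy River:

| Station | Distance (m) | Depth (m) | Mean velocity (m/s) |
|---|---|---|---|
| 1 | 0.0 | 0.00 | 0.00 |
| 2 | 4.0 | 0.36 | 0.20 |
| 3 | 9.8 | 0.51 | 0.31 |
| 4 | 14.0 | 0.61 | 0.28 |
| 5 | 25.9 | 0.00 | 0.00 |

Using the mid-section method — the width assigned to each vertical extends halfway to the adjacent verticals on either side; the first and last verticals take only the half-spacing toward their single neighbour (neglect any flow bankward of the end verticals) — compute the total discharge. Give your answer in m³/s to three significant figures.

w_2 = (9.8 − 0.0)/2 = 4.9 m; q_2 = 0.20 × 0.36 × 4.9 = 0.3528 m³/s
w_3 = (14.0 − 4.0)/2 = 5 m; q_3 = 0.31 × 0.51 × 5 = 0.7905 m³/s
w_4 = (25.9 − 9.8)/2 = 8.05 m; q_4 = 0.28 × 0.61 × 8.05 = 1.375 m³/s
Stations 1, 5 contribute zero (depth or velocity is 0).
Q = Σ qᵢ = 2.518 m³/s

2.52 m³/s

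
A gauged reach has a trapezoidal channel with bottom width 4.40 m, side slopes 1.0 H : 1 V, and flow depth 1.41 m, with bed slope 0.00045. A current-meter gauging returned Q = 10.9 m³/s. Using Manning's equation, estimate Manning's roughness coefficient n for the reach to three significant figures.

0.0157

A = (b + z·y)·y = (4.40 + 1.0×1.41)×1.41 = 8.192 m²
P = b + 2y√(1+z²) = 4.40 + 2×1.41×√(1+1.0²) = 8.388 m
R = A/P = 8.192/8.388 = 0.9766 m
n = (1/Q)·A·R^(2/3)·S^(1/2) = (1/10.9) × 8.192 × 0.9844 × 0.02121 = 0.01569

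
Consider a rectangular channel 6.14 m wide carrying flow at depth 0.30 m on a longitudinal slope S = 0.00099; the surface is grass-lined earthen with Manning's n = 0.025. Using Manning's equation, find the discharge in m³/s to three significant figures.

A = b·y = 6.14 × 0.30 = 1.842 m²
P = b + 2y = 6.14 + 2×0.30 = 6.740 m
R = A/P = 1.842/6.740 = 0.2733 m
Q = (1/n)·A·R^(2/3)·S^(1/2) = (1/0.025) × 1.842 × 0.2733^(2/3) × 0.00099^(1/2) = 0.9763 m³/s

0.976 m³/s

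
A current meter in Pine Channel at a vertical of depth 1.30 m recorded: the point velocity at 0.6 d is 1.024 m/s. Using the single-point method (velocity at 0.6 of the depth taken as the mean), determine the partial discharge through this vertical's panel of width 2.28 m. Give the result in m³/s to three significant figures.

3.04 m³/s

v̄ = v₀.₆ = 1.024 m/s
q = v̄ × d × w = 1.024 × 1.30 × 2.28 = 3.035 m³/s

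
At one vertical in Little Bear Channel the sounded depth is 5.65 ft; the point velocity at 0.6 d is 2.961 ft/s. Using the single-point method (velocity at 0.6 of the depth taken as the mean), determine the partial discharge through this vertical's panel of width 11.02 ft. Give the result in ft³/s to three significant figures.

184 ft³/s

v̄ = v₀.₆ = 2.961 ft/s
q = v̄ × d × w = 2.961 × 5.65 × 11.02 = 184.4 ft³/s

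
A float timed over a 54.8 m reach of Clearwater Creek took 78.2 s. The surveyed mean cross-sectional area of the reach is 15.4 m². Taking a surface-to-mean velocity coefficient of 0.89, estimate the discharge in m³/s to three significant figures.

v_surface = L / t̄ = 54.8 / 78.2 = 0.7008 m/s
v_mean = 0.89 × 0.7008 = 0.6237 m/s
Q = A × v_mean = 15.4 × 0.6237 = 9.605 m³/s

9.60 m³/s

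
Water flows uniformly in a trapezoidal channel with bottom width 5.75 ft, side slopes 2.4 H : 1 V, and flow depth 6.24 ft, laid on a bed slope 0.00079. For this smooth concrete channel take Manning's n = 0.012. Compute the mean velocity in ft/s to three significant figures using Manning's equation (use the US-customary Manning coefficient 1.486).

7.85 ft/s

A = (b + z·y)·y = (5.75 + 2.4×6.24)×6.24 = 129.3 ft²
P = b + 2y√(1+z²) = 5.75 + 2×6.24×√(1+2.4²) = 38.20 ft
R = A/P = 129.3/38.20 = 3.386 ft
Q = (1.486/n)·A·R^(2/3)·S^(1/2) = (1.486/0.012) × 129.3 × 3.386^(2/3) × 0.00079^(1/2) = 1015 ft³/s
V = Q/A = 1015/129.3 = 7.848 ft/s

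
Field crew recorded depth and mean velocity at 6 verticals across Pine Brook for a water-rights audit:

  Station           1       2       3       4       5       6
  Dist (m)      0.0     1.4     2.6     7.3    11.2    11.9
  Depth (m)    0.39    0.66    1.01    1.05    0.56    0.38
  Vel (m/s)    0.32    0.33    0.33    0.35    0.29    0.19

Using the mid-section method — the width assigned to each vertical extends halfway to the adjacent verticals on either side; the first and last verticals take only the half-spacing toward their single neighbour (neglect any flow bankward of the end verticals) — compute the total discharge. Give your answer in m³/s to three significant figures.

w_1 = (1.4 − 0.0)/2 = 0.7 m; q_1 = 0.32 × 0.39 × 0.7 = 0.08736 m³/s
w_2 = (2.6 − 0.0)/2 = 1.3 m; q_2 = 0.33 × 0.66 × 1.3 = 0.2831 m³/s
w_3 = (7.3 − 1.4)/2 = 2.95 m; q_3 = 0.33 × 1.01 × 2.95 = 0.9832 m³/s
w_4 = (11.2 − 2.6)/2 = 4.3 m; q_4 = 0.35 × 1.05 × 4.3 = 1.580 m³/s
w_5 = (11.9 − 7.3)/2 = 2.3 m; q_5 = 0.29 × 0.56 × 2.3 = 0.3735 m³/s
w_6 = (11.9 − 11.2)/2 = 0.35 m; q_6 = 0.19 × 0.38 × 0.35 = 0.02527 m³/s
Q = Σ qᵢ = 3.333 m³/s

3.33 m³/s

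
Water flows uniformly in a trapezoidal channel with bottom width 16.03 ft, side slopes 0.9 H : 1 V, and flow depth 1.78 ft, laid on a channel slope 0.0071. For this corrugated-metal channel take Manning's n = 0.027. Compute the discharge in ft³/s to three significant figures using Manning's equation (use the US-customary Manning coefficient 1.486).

A = (b + z·y)·y = (16.03 + 0.9×1.78)×1.78 = 31.38 ft²
P = b + 2y√(1+z²) = 16.03 + 2×1.78×√(1+0.9²) = 20.82 ft
R = A/P = 31.38/20.82 = 1.507 ft
Q = (1.486/n)·A·R^(2/3)·S^(1/2) = (1.486/0.027) × 31.38 × 1.507^(2/3) × 0.0071^(1/2) = 191.4 ft³/s

191 ft³/s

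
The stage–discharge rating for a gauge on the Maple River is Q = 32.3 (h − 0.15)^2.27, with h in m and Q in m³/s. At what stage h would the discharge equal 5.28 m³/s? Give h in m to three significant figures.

0.600 m

h − h₀ = (Q/C)^(1/b) = (5.28/32.3)^(1/2.27) = 0.4503 m
h = 0.15 + 0.4503 = 0.6003 m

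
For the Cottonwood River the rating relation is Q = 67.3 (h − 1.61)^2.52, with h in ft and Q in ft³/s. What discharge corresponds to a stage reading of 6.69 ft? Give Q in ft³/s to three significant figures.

Q = 67.3 × (6.69 − 1.61)^2.52 = 67.3 × 5.08^2.52 = 4044 ft³/s

4040 ft³/s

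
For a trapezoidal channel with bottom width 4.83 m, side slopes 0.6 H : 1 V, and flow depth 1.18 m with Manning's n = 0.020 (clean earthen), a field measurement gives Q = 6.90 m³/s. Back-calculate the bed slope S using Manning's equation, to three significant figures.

A = (b + z·y)·y = (4.83 + 0.6×1.18)×1.18 = 6.535 m²
P = b + 2y√(1+z²) = 4.83 + 2×1.18×√(1+0.6²) = 7.582 m
R = A/P = 6.535/7.582 = 0.8619 m
S = (Q·n / (1·A·R^(2/3)))² = (6.90×0.020 / (1×6.535×0.9056))² = 0.0005437

0.000544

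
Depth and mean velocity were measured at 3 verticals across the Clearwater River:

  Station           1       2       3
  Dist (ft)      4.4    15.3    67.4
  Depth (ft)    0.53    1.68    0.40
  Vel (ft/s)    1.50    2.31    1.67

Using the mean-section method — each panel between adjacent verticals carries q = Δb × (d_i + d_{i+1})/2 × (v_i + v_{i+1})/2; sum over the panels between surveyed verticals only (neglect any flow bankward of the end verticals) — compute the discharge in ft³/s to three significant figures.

131 ft³/s

Panel 1-2: Δb = 10.9 ft, d̄ = (0.53+1.68)/2 = 1.105, v̄ = (1.50+2.31)/2 = 1.905 → q = 10.9×1.105×1.905 = 22.94 ft³/s
Panel 2-3: Δb = 52.1 ft, d̄ = (1.68+0.40)/2 = 1.04, v̄ = (2.31+1.67)/2 = 1.99 → q = 52.1×1.04×1.99 = 107.8 ft³/s
Q = Σ q = 130.8 ft³/s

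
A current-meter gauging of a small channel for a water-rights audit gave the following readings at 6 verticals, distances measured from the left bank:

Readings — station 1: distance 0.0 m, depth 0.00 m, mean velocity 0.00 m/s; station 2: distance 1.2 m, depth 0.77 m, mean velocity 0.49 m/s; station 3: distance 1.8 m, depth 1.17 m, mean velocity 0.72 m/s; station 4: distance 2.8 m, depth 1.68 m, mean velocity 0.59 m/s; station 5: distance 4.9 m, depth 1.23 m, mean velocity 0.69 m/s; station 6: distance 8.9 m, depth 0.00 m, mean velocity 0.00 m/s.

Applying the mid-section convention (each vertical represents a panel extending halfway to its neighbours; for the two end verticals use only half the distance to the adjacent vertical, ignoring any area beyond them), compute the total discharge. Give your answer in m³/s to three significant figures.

5.14 m³/s

w_2 = (1.8 − 0.0)/2 = 0.9 m; q_2 = 0.49 × 0.77 × 0.9 = 0.3396 m³/s
w_3 = (2.8 − 1.2)/2 = 0.8 m; q_3 = 0.72 × 1.17 × 0.8 = 0.6739 m³/s
w_4 = (4.9 − 1.8)/2 = 1.55 m; q_4 = 0.59 × 1.68 × 1.55 = 1.536 m³/s
w_5 = (8.9 − 2.8)/2 = 3.05 m; q_5 = 0.69 × 1.23 × 3.05 = 2.589 m³/s
Stations 1, 6 contribute zero (depth or velocity is 0).
Q = Σ qᵢ = 5.138 m³/s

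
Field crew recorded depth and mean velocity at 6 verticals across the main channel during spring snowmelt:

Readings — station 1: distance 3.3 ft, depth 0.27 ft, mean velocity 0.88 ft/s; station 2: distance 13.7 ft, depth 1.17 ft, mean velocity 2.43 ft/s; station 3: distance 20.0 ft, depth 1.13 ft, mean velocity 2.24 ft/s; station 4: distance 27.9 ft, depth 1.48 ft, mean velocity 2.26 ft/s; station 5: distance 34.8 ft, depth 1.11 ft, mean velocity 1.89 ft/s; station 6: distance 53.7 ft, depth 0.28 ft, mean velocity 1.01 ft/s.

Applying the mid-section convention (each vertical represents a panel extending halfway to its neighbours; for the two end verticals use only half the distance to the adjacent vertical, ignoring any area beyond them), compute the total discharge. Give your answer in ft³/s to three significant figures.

97.4 ft³/s

w_1 = (13.7 − 3.3)/2 = 5.2 ft; q_1 = 0.88 × 0.27 × 5.2 = 1.236 ft³/s
w_2 = (20.0 − 3.3)/2 = 8.35 ft; q_2 = 2.43 × 1.17 × 8.35 = 23.74 ft³/s
w_3 = (27.9 − 13.7)/2 = 7.1 ft; q_3 = 2.24 × 1.13 × 7.1 = 17.97 ft³/s
w_4 = (34.8 − 20.0)/2 = 7.4 ft; q_4 = 2.26 × 1.48 × 7.4 = 24.75 ft³/s
w_5 = (53.7 − 27.9)/2 = 12.9 ft; q_5 = 1.89 × 1.11 × 12.9 = 27.06 ft³/s
w_6 = (53.7 − 34.8)/2 = 9.45 ft; q_6 = 1.01 × 0.28 × 9.45 = 2.672 ft³/s
Q = Σ qᵢ = 97.43 ft³/s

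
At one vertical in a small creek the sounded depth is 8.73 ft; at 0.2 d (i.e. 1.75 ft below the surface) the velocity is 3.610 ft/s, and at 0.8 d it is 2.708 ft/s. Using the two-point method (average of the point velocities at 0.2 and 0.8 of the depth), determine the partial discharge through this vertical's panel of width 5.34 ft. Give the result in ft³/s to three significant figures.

147 ft³/s

v̄ = (3.610 + 2.708) / 2 = 3.159 ft/s
q = v̄ × d × w = 3.159 × 8.73 × 5.34 = 147.3 ft³/s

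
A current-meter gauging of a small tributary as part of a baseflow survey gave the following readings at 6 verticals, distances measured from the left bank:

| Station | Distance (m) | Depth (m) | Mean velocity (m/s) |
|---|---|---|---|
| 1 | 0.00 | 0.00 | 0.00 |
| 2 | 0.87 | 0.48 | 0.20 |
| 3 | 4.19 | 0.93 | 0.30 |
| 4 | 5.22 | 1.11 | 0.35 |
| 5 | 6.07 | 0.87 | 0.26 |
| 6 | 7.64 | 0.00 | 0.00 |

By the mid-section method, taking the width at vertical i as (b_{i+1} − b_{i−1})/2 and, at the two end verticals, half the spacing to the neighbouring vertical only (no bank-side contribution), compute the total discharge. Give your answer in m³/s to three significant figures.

1.45 m³/s

w_2 = (4.19 − 0.00)/2 = 2.095 m; q_2 = 0.20 × 0.48 × 2.095 = 0.2011 m³/s
w_3 = (5.22 − 0.87)/2 = 2.175 m; q_3 = 0.30 × 0.93 × 2.175 = 0.6068 m³/s
w_4 = (6.07 − 4.19)/2 = 0.94 m; q_4 = 0.35 × 1.11 × 0.94 = 0.3652 m³/s
w_5 = (7.64 − 5.22)/2 = 1.21 m; q_5 = 0.26 × 0.87 × 1.21 = 0.2737 m³/s
Stations 1, 6 contribute zero (depth or velocity is 0).
Q = Σ qᵢ = 1.447 m³/s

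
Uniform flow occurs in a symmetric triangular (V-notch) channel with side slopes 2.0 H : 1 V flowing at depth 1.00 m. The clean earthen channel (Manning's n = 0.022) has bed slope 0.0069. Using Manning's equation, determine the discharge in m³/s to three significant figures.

A = z·y² = 2.0×1.00² = 2.000 m²
P = 2y√(1+z²) = 2×1.00×√(1+2.0²) = 4.472 m
R = A/P = 2.000/4.472 = 0.4472 m
Q = (1/n)·A·R^(2/3)·S^(1/2) = (1/0.022) × 2.000 × 0.4472^(2/3) × 0.0069^(1/2) = 4.416 m³/s

4.42 m³/s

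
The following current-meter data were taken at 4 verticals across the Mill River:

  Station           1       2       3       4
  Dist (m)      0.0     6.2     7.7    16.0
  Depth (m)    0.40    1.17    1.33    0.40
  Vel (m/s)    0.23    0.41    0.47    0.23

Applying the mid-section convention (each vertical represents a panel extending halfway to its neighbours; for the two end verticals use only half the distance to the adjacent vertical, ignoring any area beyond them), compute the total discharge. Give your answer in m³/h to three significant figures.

w_1 = (6.2 − 0.0)/2 = 3.1 m; q_1 = 0.23 × 0.40 × 3.1 = 0.2852 m³/s
w_2 = (7.7 − 0.0)/2 = 3.85 m; q_2 = 0.41 × 1.17 × 3.85 = 1.847 m³/s
w_3 = (16.0 − 6.2)/2 = 4.9 m; q_3 = 0.47 × 1.33 × 4.9 = 3.063 m³/s
w_4 = (16.0 − 7.7)/2 = 4.15 m; q_4 = 0.23 × 0.40 × 4.15 = 0.3818 m³/s
Q = Σ qᵢ = 5.577 m³/s
= 5.577 × 3600 = 20080 m³/h

20100 m³/h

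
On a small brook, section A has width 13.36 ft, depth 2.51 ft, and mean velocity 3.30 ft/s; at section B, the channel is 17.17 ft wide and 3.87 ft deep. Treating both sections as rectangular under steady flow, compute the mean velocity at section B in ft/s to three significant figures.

1.67 ft/s

Q = A₁V₁ = (13.36×2.51) × 3.30 = 110.7 ft³/s
A₂ = 17.17 × 3.87 = 66.45 ft²
V₂ = Q/A₂ = 110.7/66.45 = 1.665 ft/s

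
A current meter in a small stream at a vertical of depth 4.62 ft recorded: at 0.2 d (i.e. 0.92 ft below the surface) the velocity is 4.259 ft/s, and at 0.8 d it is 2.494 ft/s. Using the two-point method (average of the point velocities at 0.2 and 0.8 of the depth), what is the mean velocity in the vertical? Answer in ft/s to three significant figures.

v̄ = (4.259 + 2.494) / 2 = 3.377 ft/s

3.38 ft/s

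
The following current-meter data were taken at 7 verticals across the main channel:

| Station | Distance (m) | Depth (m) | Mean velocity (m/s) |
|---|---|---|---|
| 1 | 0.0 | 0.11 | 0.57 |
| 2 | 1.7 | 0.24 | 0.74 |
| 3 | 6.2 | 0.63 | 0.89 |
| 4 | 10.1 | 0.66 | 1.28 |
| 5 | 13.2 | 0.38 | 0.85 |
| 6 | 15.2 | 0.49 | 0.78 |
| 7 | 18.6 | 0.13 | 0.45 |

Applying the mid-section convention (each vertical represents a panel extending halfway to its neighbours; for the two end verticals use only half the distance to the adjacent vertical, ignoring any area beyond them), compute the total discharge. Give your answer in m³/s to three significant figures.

w_1 = (1.7 − 0.0)/2 = 0.85 m; q_1 = 0.57 × 0.11 × 0.85 = 0.05330 m³/s
w_2 = (6.2 − 0.0)/2 = 3.1 m; q_2 = 0.74 × 0.24 × 3.1 = 0.5506 m³/s
w_3 = (10.1 − 1.7)/2 = 4.2 m; q_3 = 0.89 × 0.63 × 4.2 = 2.355 m³/s
w_4 = (13.2 − 6.2)/2 = 3.5 m; q_4 = 1.28 × 0.66 × 3.5 = 2.957 m³/s
w_5 = (15.2 − 10.1)/2 = 2.55 m; q_5 = 0.85 × 0.38 × 2.55 = 0.8237 m³/s
w_6 = (18.6 − 13.2)/2 = 2.7 m; q_6 = 0.78 × 0.49 × 2.7 = 1.032 m³/s
w_7 = (18.6 − 15.2)/2 = 1.7 m; q_7 = 0.45 × 0.13 × 1.7 = 0.09945 m³/s
Q = Σ qᵢ = 7.871 m³/s

7.87 m³/s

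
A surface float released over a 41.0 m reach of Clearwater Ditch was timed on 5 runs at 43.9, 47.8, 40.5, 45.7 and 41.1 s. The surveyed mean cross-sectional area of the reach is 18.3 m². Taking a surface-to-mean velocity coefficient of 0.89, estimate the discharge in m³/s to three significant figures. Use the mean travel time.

15.2 m³/s

t̄ = (43.9 + 47.8 + 40.5 + 45.7 + 41.1) / 5 = 43.8 s
v_surface = L / t̄ = 41.0 / 43.8 = 0.9361 m/s
v_mean = 0.89 × 0.9361 = 0.8331 m/s
Q = A × v_mean = 18.3 × 0.8331 = 15.25 m³/s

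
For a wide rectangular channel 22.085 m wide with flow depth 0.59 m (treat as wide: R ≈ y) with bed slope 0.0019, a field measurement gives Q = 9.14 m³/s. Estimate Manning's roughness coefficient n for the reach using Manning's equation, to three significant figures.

0.0437

A = b·y = 22.085 × 0.59 = 13.03 m²
Wide channel: R ≈ y = 0.59 m
n = (1/Q)·A·R^(2/3)·S^(1/2) = (1/9.14) × 13.03 × 0.7035 × 0.04359 = 0.04371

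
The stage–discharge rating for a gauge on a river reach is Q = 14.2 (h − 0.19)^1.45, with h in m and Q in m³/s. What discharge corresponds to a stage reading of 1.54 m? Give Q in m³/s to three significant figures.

21.9 m³/s

Q = 14.2 × (1.54 − 0.19)^1.45 = 14.2 × 1.35^1.45 = 21.94 m³/s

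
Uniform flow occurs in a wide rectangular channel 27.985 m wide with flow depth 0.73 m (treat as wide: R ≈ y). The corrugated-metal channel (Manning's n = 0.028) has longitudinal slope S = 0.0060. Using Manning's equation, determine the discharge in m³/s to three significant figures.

A = b·y = 27.985 × 0.73 = 20.43 m²
Wide channel: R ≈ y = 0.73 m
Q = (1/n)·A·R^(2/3)·S^(1/2) = (1/0.028) × 20.43 × 0.7300^(2/3) × 0.0060^(1/2) = 45.82 m³/s

45.8 m³/s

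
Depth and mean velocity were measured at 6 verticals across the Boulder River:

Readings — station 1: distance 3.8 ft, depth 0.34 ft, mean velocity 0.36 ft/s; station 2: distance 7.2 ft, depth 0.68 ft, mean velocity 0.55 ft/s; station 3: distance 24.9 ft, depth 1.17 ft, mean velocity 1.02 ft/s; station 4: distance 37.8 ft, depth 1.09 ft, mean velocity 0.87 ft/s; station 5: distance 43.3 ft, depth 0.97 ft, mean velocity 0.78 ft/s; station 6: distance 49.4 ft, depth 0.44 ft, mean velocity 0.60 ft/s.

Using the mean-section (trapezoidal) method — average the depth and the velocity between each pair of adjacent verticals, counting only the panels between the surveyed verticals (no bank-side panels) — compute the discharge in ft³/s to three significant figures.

35.1 ft³/s

Panel 1-2: Δb = 3.4 ft, d̄ = (0.34+0.68)/2 = 0.51, v̄ = (0.36+0.55)/2 = 0.455 → q = 3.4×0.51×0.455 = 0.7890 ft³/s
Panel 2-3: Δb = 17.7 ft, d̄ = (0.68+1.17)/2 = 0.925, v̄ = (0.55+1.02)/2 = 0.785 → q = 17.7×0.925×0.785 = 12.85 ft³/s
Panel 3-4: Δb = 12.9 ft, d̄ = (1.17+1.09)/2 = 1.13, v̄ = (1.02+0.87)/2 = 0.945 → q = 12.9×1.13×0.945 = 13.78 ft³/s
Panel 4-5: Δb = 5.5 ft, d̄ = (1.09+0.97)/2 = 1.03, v̄ = (0.87+0.78)/2 = 0.825 → q = 5.5×1.03×0.825 = 4.674 ft³/s
Panel 5-6: Δb = 6.1 ft, d̄ = (0.97+0.44)/2 = 0.705, v̄ = (0.78+0.60)/2 = 0.69 → q = 6.1×0.705×0.69 = 2.967 ft³/s
Q = Σ q = 35.06 ft³/s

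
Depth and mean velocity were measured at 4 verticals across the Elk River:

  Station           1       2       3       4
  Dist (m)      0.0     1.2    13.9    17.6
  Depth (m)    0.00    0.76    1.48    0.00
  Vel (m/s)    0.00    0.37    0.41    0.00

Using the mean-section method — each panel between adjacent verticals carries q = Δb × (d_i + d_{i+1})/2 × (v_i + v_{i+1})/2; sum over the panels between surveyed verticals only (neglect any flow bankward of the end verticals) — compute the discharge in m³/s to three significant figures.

Panel 1-2: Δb = 1.2 m, d̄ = (0.00+0.76)/2 = 0.38, v̄ = (0.00+0.37)/2 = 0.185 → q = 1.2×0.38×0.185 = 0.08436 m³/s
Panel 2-3: Δb = 12.7 m, d̄ = (0.76+1.48)/2 = 1.12, v̄ = (0.37+0.41)/2 = 0.39 → q = 12.7×1.12×0.39 = 5.547 m³/s
Panel 3-4: Δb = 3.7 m, d̄ = (1.48+0.00)/2 = 0.74, v̄ = (0.41+0.00)/2 = 0.205 → q = 3.7×0.74×0.205 = 0.5613 m³/s
Q = Σ q = 6.193 m³/s

6.19 m³/s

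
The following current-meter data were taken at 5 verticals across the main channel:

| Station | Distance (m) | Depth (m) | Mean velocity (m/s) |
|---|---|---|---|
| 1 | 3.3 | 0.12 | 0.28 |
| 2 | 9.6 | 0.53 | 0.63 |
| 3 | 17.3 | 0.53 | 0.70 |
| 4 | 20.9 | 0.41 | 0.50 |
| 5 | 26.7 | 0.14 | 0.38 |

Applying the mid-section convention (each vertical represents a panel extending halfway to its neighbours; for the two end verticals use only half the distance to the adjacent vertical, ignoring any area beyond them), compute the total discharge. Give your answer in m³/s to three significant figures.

w_1 = (9.6 − 3.3)/2 = 3.15 m; q_1 = 0.28 × 0.12 × 3.15 = 0.1058 m³/s
w_2 = (17.3 − 3.3)/2 = 7 m; q_2 = 0.63 × 0.53 × 7 = 2.337 m³/s
w_3 = (20.9 − 9.6)/2 = 5.65 m; q_3 = 0.70 × 0.53 × 5.65 = 2.096 m³/s
w_4 = (26.7 − 17.3)/2 = 4.7 m; q_4 = 0.50 × 0.41 × 4.7 = 0.9635 m³/s
w_5 = (26.7 − 20.9)/2 = 2.9 m; q_5 = 0.38 × 0.14 × 2.9 = 0.1543 m³/s
Q = Σ qᵢ = 5.657 m³/s

5.66 m³/s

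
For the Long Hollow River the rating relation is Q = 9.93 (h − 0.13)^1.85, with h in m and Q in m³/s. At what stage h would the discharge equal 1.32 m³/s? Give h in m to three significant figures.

h − h₀ = (Q/C)^(1/b) = (1.32/9.93)^(1/1.85) = 0.3360 m
h = 0.13 + 0.3360 = 0.4660 m

0.466 m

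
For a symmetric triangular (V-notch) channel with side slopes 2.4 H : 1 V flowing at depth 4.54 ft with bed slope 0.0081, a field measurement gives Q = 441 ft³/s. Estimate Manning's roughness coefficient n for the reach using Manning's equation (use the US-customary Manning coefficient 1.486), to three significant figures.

0.0246

A = z·y² = 2.4×4.54² = 49.47 ft²
P = 2y√(1+z²) = 2×4.54×√(1+2.4²) = 23.61 ft
R = A/P = 49.47/23.61 = 2.095 ft
n = (1.486/Q)·A·R^(2/3)·S^(1/2) = (1.486/441) × 49.47 × 1.637 × 0.09000 = 0.02457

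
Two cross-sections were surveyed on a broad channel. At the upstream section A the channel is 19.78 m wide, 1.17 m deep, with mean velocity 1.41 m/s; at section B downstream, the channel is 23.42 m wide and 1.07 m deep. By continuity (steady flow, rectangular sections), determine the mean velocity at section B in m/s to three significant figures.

1.30 m/s

Q = A₁V₁ = (19.78×1.17) × 1.41 = 32.63 m³/s
A₂ = 23.42 × 1.07 = 25.06 m²
V₂ = Q/A₂ = 32.63/25.06 = 1.302 m/s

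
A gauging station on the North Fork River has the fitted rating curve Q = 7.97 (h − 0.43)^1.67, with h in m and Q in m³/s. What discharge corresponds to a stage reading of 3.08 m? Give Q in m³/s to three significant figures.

40.6 m³/s

Q = 7.97 × (3.08 − 0.43)^1.67 = 7.97 × 2.65^1.67 = 40.58 m³/s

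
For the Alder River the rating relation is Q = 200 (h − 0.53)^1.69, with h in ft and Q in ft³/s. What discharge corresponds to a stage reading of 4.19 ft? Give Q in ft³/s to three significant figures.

Q = 200 × (4.19 − 0.53)^1.69 = 200 × 3.66^1.69 = 1792 ft³/s

1790 ft³/s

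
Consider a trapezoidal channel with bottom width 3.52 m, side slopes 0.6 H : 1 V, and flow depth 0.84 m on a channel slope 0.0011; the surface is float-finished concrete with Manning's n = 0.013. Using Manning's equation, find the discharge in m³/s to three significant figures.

A = (b + z·y)·y = (3.52 + 0.6×0.84)×0.84 = 3.380 m²
P = b + 2y√(1+z²) = 3.52 + 2×0.84×√(1+0.6²) = 5.479 m
R = A/P = 3.380/5.479 = 0.6169 m
Q = (1/n)·A·R^(2/3)·S^(1/2) = (1/0.013) × 3.380 × 0.6169^(2/3) × 0.0011^(1/2) = 6.249 m³/s

6.25 m³/s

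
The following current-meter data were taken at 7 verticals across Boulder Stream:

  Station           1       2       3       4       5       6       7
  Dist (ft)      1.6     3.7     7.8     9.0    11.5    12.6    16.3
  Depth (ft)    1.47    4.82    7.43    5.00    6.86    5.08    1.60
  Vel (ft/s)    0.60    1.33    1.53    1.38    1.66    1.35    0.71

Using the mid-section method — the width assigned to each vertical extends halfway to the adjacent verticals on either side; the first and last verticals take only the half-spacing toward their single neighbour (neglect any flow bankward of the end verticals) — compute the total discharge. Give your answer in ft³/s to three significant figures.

w_1 = (3.7 − 1.6)/2 = 1.05 ft; q_1 = 0.60 × 1.47 × 1.05 = 0.9261 ft³/s
w_2 = (7.8 − 1.6)/2 = 3.1 ft; q_2 = 1.33 × 4.82 × 3.1 = 19.87 ft³/s
w_3 = (9.0 − 3.7)/2 = 2.65 ft; q_3 = 1.53 × 7.43 × 2.65 = 30.12 ft³/s
w_4 = (11.5 − 7.8)/2 = 1.85 ft; q_4 = 1.38 × 5.00 × 1.85 = 12.77 ft³/s
w_5 = (12.6 − 9.0)/2 = 1.8 ft; q_5 = 1.66 × 6.86 × 1.8 = 20.50 ft³/s
w_6 = (16.3 − 11.5)/2 = 2.4 ft; q_6 = 1.35 × 5.08 × 2.4 = 16.46 ft³/s
w_7 = (16.3 − 12.6)/2 = 1.85 ft; q_7 = 0.71 × 1.60 × 1.85 = 2.102 ft³/s
Q = Σ qᵢ = 102.7 ft³/s

103 ft³/s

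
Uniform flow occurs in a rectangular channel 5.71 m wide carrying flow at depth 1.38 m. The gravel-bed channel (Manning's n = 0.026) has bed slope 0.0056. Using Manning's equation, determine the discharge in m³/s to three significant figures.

A = b·y = 5.71 × 1.38 = 7.880 m²
P = b + 2y = 5.71 + 2×1.38 = 8.470 m
R = A/P = 7.880/8.470 = 0.9303 m
Q = (1/n)·A·R^(2/3)·S^(1/2) = (1/0.026) × 7.880 × 0.9303^(2/3) × 0.0056^(1/2) = 21.61 m³/s

21.6 m³/s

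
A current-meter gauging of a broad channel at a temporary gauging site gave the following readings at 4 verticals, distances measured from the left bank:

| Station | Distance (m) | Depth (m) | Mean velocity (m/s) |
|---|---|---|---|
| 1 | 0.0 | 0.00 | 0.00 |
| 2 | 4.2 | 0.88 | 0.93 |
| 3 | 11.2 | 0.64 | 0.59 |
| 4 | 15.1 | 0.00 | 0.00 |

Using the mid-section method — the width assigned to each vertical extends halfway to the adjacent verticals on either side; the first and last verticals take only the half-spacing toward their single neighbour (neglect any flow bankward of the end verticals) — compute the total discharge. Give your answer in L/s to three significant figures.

w_2 = (11.2 − 0.0)/2 = 5.6 m; q_2 = 0.93 × 0.88 × 5.6 = 4.583 m³/s
w_3 = (15.1 − 4.2)/2 = 5.45 m; q_3 = 0.59 × 0.64 × 5.45 = 2.058 m³/s
Stations 1, 4 contribute zero (depth or velocity is 0).
Q = Σ qᵢ = 6.641 m³/s
= 6.641 × 1000 = 6641 L/s

6640 L/s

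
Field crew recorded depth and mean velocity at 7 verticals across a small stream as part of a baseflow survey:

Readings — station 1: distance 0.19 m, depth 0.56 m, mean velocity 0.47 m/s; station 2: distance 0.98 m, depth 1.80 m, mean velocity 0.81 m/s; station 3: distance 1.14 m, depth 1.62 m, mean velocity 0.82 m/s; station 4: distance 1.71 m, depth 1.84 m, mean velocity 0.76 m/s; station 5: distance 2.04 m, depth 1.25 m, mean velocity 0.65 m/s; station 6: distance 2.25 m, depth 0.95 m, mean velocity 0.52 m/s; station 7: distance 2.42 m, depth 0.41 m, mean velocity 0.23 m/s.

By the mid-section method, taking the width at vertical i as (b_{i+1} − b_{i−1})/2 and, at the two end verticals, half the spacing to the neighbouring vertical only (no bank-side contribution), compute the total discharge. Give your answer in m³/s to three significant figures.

2.23 m³/s

w_1 = (0.98 − 0.19)/2 = 0.395 m; q_1 = 0.47 × 0.56 × 0.395 = 0.1040 m³/s
w_2 = (1.14 − 0.19)/2 = 0.475 m; q_2 = 0.81 × 1.80 × 0.475 = 0.6926 m³/s
w_3 = (1.71 − 0.98)/2 = 0.365 m; q_3 = 0.82 × 1.62 × 0.365 = 0.4849 m³/s
w_4 = (2.04 − 1.14)/2 = 0.45 m; q_4 = 0.76 × 1.84 × 0.45 = 0.6293 m³/s
w_5 = (2.25 − 1.71)/2 = 0.27 m; q_5 = 0.65 × 1.25 × 0.27 = 0.2194 m³/s
w_6 = (2.42 − 2.04)/2 = 0.19 m; q_6 = 0.52 × 0.95 × 0.19 = 0.09386 m³/s
w_7 = (2.42 − 2.25)/2 = 0.085 m; q_7 = 0.23 × 0.41 × 0.085 = 0.008016 m³/s
Q = Σ qᵢ = 2.232 m³/s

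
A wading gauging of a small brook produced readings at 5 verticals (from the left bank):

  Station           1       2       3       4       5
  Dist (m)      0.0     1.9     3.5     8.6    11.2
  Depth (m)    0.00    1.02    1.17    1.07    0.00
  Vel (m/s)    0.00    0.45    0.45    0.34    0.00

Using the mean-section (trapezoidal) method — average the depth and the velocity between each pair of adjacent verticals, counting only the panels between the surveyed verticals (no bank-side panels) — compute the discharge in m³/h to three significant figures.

12600 m³/h

Panel 1-2: Δb = 1.9 m, d̄ = (0.00+1.02)/2 = 0.51, v̄ = (0.00+0.45)/2 = 0.225 → q = 1.9×0.51×0.225 = 0.2180 m³/s
Panel 2-3: Δb = 1.6 m, d̄ = (1.02+1.17)/2 = 1.095, v̄ = (0.45+0.45)/2 = 0.45 → q = 1.6×1.095×0.45 = 0.7884 m³/s
Panel 3-4: Δb = 5.1 m, d̄ = (1.17+1.07)/2 = 1.12, v̄ = (0.45+0.34)/2 = 0.395 → q = 5.1×1.12×0.395 = 2.256 m³/s
Panel 4-5: Δb = 2.6 m, d̄ = (1.07+0.00)/2 = 0.535, v̄ = (0.34+0.00)/2 = 0.17 → q = 2.6×0.535×0.17 = 0.2365 m³/s
Q = Σ q = 3.499 m³/s
= 3.499 × 3600 = 12600 m³/h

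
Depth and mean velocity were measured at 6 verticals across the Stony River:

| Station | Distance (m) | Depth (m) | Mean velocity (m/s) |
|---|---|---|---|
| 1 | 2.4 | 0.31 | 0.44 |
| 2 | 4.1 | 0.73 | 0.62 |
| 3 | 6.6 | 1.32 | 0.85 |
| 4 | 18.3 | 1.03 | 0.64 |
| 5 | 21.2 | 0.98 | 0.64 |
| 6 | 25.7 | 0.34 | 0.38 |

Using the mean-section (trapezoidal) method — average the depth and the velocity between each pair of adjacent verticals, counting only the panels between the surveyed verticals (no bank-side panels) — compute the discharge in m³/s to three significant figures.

16.0 m³/s

Panel 1-2: Δb = 1.7 m, d̄ = (0.31+0.73)/2 = 0.52, v̄ = (0.44+0.62)/2 = 0.53 → q = 1.7×0.52×0.53 = 0.4685 m³/s
Panel 2-3: Δb = 2.5 m, d̄ = (0.73+1.32)/2 = 1.025, v̄ = (0.62+0.85)/2 = 0.735 → q = 2.5×1.025×0.735 = 1.883 m³/s
Panel 3-4: Δb = 11.7 m, d̄ = (1.32+1.03)/2 = 1.175, v̄ = (0.85+0.64)/2 = 0.745 → q = 11.7×1.175×0.745 = 10.24 m³/s
Panel 4-5: Δb = 2.9 m, d̄ = (1.03+0.98)/2 = 1.005, v̄ = (0.64+0.64)/2 = 0.64 → q = 2.9×1.005×0.64 = 1.865 m³/s
Panel 5-6: Δb = 4.5 m, d̄ = (0.98+0.34)/2 = 0.66, v̄ = (0.64+0.38)/2 = 0.51 → q = 4.5×0.66×0.51 = 1.515 m³/s
Q = Σ q = 15.97 m³/s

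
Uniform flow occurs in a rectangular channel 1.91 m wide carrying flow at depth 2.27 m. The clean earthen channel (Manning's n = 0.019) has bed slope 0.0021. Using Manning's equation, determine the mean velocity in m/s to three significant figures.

1.85 m/s

A = b·y = 1.91 × 2.27 = 4.336 m²
P = b + 2y = 1.91 + 2×2.27 = 6.450 m
R = A/P = 4.336/6.450 = 0.6722 m
Q = (1/n)·A·R^(2/3)·S^(1/2) = (1/0.019) × 4.336 × 0.6722^(2/3) × 0.0021^(1/2) = 8.024 m³/s
V = Q/A = 8.024/4.336 = 1.851 m/s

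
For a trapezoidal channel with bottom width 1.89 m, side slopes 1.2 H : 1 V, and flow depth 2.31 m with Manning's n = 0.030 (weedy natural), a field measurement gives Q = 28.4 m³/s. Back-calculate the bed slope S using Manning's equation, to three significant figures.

0.00501

A = (b + z·y)·y = (1.89 + 1.2×2.31)×2.31 = 10.77 m²
P = b + 2y√(1+z²) = 1.89 + 2×2.31×√(1+1.2²) = 9.107 m
R = A/P = 10.77/9.107 = 1.183 m
S = (Q·n / (1·A·R^(2/3)))² = (28.4×0.030 / (1×10.77×1.118))² = 0.005005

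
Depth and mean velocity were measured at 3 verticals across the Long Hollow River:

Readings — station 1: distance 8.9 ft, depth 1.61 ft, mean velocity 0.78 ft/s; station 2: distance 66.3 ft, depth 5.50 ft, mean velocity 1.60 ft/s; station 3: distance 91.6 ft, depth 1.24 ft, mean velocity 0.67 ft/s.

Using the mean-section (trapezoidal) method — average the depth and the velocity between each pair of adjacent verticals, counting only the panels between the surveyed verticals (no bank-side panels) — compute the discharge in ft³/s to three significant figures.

Panel 1-2: Δb = 57.4 ft, d̄ = (1.61+5.50)/2 = 3.555, v̄ = (0.78+1.60)/2 = 1.19 → q = 57.4×3.555×1.19 = 242.8 ft³/s
Panel 2-3: Δb = 25.3 ft, d̄ = (5.50+1.24)/2 = 3.37, v̄ = (1.60+0.67)/2 = 1.135 → q = 25.3×3.37×1.135 = 96.77 ft³/s
Q = Σ q = 339.6 ft³/s

340 ft³/s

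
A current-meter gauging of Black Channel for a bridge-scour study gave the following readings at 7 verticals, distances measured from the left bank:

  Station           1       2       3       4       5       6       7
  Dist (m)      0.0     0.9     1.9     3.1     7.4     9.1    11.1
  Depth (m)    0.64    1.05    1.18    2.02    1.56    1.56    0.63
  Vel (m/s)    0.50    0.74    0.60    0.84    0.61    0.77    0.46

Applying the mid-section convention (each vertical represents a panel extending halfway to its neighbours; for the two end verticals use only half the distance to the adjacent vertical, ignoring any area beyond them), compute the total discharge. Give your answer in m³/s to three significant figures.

11.7 m³/s

w_1 = (0.9 − 0.0)/2 = 0.45 m; q_1 = 0.50 × 0.64 × 0.45 = 0.1440 m³/s
w_2 = (1.9 − 0.0)/2 = 0.95 m; q_2 = 0.74 × 1.05 × 0.95 = 0.7382 m³/s
w_3 = (3.1 − 0.9)/2 = 1.1 m; q_3 = 0.60 × 1.18 × 1.1 = 0.7788 m³/s
w_4 = (7.4 − 1.9)/2 = 2.75 m; q_4 = 0.84 × 2.02 × 2.75 = 4.666 m³/s
w_5 = (9.1 − 3.1)/2 = 3 m; q_5 = 0.61 × 1.56 × 3 = 2.855 m³/s
w_6 = (11.1 − 7.4)/2 = 1.85 m; q_6 = 0.77 × 1.56 × 1.85 = 2.222 m³/s
w_7 = (11.1 − 9.1)/2 = 1 m; q_7 = 0.46 × 0.63 × 1 = 0.2898 m³/s
Q = Σ qᵢ = 11.69 m³/s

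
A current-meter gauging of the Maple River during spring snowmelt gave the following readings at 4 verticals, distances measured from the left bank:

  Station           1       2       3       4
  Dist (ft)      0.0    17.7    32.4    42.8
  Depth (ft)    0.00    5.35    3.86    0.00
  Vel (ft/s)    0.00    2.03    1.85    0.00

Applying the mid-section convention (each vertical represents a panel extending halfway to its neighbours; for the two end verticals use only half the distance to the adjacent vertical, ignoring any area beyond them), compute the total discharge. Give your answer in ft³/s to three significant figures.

w_2 = (32.4 − 0.0)/2 = 16.2 ft; q_2 = 2.03 × 5.35 × 16.2 = 175.9 ft³/s
w_3 = (42.8 − 17.7)/2 = 12.55 ft; q_3 = 1.85 × 3.86 × 12.55 = 89.62 ft³/s
Stations 1, 4 contribute zero (depth or velocity is 0).
Q = Σ qᵢ = 265.6 ft³/s

266 ft³/s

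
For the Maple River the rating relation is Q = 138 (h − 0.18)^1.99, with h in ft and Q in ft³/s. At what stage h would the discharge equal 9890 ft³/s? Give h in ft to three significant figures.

h − h₀ = (Q/C)^(1/b) = (9890/138)^(1/1.99) = 8.557 ft
h = 0.18 + 8.557 = 8.737 ft

8.74 ft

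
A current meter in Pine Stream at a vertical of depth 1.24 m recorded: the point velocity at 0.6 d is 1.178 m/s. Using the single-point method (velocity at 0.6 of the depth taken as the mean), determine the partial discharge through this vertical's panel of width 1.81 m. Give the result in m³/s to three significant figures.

2.64 m³/s

v̄ = v₀.₆ = 1.178 m/s
q = v̄ × d × w = 1.178 × 1.24 × 1.81 = 2.644 m³/s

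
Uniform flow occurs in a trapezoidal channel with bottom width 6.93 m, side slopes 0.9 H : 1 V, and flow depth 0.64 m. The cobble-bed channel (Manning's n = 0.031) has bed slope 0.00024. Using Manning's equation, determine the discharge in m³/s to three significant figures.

A = (b + z·y)·y = (6.93 + 0.9×0.64)×0.64 = 4.804 m²
P = b + 2y√(1+z²) = 6.93 + 2×0.64×√(1+0.9²) = 8.652 m
R = A/P = 4.804/8.652 = 0.5552 m
Q = (1/n)·A·R^(2/3)·S^(1/2) = (1/0.031) × 4.804 × 0.5552^(2/3) × 0.00024^(1/2) = 1.622 m³/s

1.62 m³/s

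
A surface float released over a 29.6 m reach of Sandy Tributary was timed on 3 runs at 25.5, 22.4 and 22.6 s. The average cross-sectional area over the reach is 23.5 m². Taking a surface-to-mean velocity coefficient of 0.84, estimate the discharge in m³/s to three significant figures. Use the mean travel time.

24.9 m³/s

t̄ = (25.5 + 22.4 + 22.6) / 3 = 23.5 s
v_surface = L / t̄ = 29.6 / 23.5 = 1.260 m/s
v_mean = 0.84 × 1.260 = 1.058 m/s
Q = A × v_mean = 23.5 × 1.058 = 24.86 m³/s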